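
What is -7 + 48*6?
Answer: 281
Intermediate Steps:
-7 + 48*6 = -7 + 288 = 281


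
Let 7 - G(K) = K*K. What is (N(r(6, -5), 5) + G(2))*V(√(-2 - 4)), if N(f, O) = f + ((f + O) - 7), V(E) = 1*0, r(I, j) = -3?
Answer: 0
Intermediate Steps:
G(K) = 7 - K² (G(K) = 7 - K*K = 7 - K²)
V(E) = 0
N(f, O) = -7 + O + 2*f (N(f, O) = f + ((O + f) - 7) = f + (-7 + O + f) = -7 + O + 2*f)
(N(r(6, -5), 5) + G(2))*V(√(-2 - 4)) = ((-7 + 5 + 2*(-3)) + (7 - 1*2²))*0 = ((-7 + 5 - 6) + (7 - 1*4))*0 = (-8 + (7 - 4))*0 = (-8 + 3)*0 = -5*0 = 0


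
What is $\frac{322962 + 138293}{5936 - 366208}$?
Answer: $- \frac{461255}{360272} \approx -1.2803$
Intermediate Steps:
$\frac{322962 + 138293}{5936 - 366208} = \frac{461255}{-360272} = 461255 \left(- \frac{1}{360272}\right) = - \frac{461255}{360272}$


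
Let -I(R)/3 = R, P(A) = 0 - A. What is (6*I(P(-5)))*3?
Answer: -270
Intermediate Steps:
P(A) = -A
I(R) = -3*R
(6*I(P(-5)))*3 = (6*(-(-3)*(-5)))*3 = (6*(-3*5))*3 = (6*(-15))*3 = -90*3 = -270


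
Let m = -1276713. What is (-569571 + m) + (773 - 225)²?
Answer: -1545980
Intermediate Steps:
(-569571 + m) + (773 - 225)² = (-569571 - 1276713) + (773 - 225)² = -1846284 + 548² = -1846284 + 300304 = -1545980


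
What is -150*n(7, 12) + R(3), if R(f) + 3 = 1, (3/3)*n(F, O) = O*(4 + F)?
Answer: -19802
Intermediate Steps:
n(F, O) = O*(4 + F)
R(f) = -2 (R(f) = -3 + 1 = -2)
-150*n(7, 12) + R(3) = -1800*(4 + 7) - 2 = -1800*11 - 2 = -150*132 - 2 = -19800 - 2 = -19802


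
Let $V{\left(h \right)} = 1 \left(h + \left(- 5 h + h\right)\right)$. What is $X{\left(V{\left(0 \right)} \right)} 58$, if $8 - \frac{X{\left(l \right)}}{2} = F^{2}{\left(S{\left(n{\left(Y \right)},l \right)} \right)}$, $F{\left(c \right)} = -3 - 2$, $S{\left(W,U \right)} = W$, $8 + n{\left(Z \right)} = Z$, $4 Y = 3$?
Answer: $-1972$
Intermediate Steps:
$Y = \frac{3}{4}$ ($Y = \frac{1}{4} \cdot 3 = \frac{3}{4} \approx 0.75$)
$n{\left(Z \right)} = -8 + Z$
$F{\left(c \right)} = -5$ ($F{\left(c \right)} = -3 - 2 = -5$)
$V{\left(h \right)} = - 3 h$ ($V{\left(h \right)} = 1 \left(h - 4 h\right) = 1 \left(- 3 h\right) = - 3 h$)
$X{\left(l \right)} = -34$ ($X{\left(l \right)} = 16 - 2 \left(-5\right)^{2} = 16 - 50 = -34$)
$X{\left(V{\left(0 \right)} \right)} 58 = \left(-34\right) 58 = -1972$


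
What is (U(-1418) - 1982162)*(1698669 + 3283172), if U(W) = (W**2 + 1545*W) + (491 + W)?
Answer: -10776593905175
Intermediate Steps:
U(W) = 491 + W**2 + 1546*W
(U(-1418) - 1982162)*(1698669 + 3283172) = ((491 + (-1418)**2 + 1546*(-1418)) - 1982162)*(1698669 + 3283172) = ((491 + 2010724 - 2192228) - 1982162)*4981841 = (-181013 - 1982162)*4981841 = -2163175*4981841 = -10776593905175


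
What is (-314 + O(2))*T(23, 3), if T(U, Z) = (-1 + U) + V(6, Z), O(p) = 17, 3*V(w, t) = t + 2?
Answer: -7029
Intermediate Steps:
V(w, t) = ⅔ + t/3 (V(w, t) = (t + 2)/3 = (2 + t)/3 = ⅔ + t/3)
T(U, Z) = -⅓ + U + Z/3 (T(U, Z) = (-1 + U) + (⅔ + Z/3) = -⅓ + U + Z/3)
(-314 + O(2))*T(23, 3) = (-314 + 17)*(-⅓ + 23 + (⅓)*3) = -297*(-⅓ + 23 + 1) = -297*71/3 = -7029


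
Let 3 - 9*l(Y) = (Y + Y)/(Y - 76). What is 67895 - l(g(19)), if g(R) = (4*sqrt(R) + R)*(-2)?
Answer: 94713142/1395 + 16*sqrt(19)/1395 ≈ 67895.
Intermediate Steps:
g(R) = -8*sqrt(R) - 2*R (g(R) = (R + 4*sqrt(R))*(-2) = -8*sqrt(R) - 2*R)
l(Y) = 1/3 - 2*Y/(9*(-76 + Y)) (l(Y) = 1/3 - (Y + Y)/(9*(Y - 76)) = 1/3 - 2*Y/(9*(-76 + Y)))
67895 - l(g(19)) = 67895 - (-228 + (-8*sqrt(19) - 2*19))/(9*(-76 + (-8*sqrt(19) - 2*19))) = 67895 - (-228 + (-8*sqrt(19) - 38))/(9*(-76 + (-8*sqrt(19) - 38))) = 67895 - (-228 + (-38 - 8*sqrt(19)))/(9*(-76 + (-38 - 8*sqrt(19)))) = 67895 - (-266 - 8*sqrt(19))/(9*(-114 - 8*sqrt(19)))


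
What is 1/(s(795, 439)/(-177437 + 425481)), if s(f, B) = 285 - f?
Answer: -124022/255 ≈ -486.36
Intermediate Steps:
1/(s(795, 439)/(-177437 + 425481)) = 1/((285 - 1*795)/(-177437 + 425481)) = 1/((285 - 795)/248044) = 1/(-510*1/248044) = 1/(-255/124022) = -124022/255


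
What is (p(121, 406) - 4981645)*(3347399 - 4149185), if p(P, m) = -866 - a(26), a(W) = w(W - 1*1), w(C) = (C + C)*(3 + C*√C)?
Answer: 4000038995046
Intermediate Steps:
w(C) = 2*C*(3 + C^(3/2)) (w(C) = (2*C)*(3 + C^(3/2)) = 2*C*(3 + C^(3/2)))
a(W) = -6 + 2*(-1 + W)^(5/2) + 6*W (a(W) = 2*(W - 1*1)^(5/2) + 6*(W - 1*1) = 2*(W - 1)^(5/2) + 6*(W - 1) = 2*(-1 + W)^(5/2) + 6*(-1 + W) = 2*(-1 + W)^(5/2) + (-6 + 6*W) = -6 + 2*(-1 + W)^(5/2) + 6*W)
p(P, m) = -7266 (p(P, m) = -866 - (-6 + 2*(-1 + 26)^(5/2) + 6*26) = -866 - (-6 + 2*25^(5/2) + 156) = -866 - (-6 + 2*3125 + 156) = -866 - (-6 + 6250 + 156) = -866 - 1*6400 = -866 - 6400 = -7266)
(p(121, 406) - 4981645)*(3347399 - 4149185) = (-7266 - 4981645)*(3347399 - 4149185) = -4988911*(-801786) = 4000038995046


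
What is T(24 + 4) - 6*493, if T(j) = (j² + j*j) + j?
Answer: -1362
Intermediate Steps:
T(j) = j + 2*j² (T(j) = (j² + j²) + j = 2*j² + j = j + 2*j²)
T(24 + 4) - 6*493 = (24 + 4)*(1 + 2*(24 + 4)) - 6*493 = 28*(1 + 2*28) - 2958 = 28*(1 + 56) - 2958 = 28*57 - 2958 = 1596 - 2958 = -1362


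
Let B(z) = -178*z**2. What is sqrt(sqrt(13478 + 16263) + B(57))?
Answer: sqrt(-578322 + sqrt(29741)) ≈ 760.36*I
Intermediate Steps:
sqrt(sqrt(13478 + 16263) + B(57)) = sqrt(sqrt(13478 + 16263) - 178*57**2) = sqrt(sqrt(29741) - 178*3249) = sqrt(sqrt(29741) - 578322) = sqrt(-578322 + sqrt(29741))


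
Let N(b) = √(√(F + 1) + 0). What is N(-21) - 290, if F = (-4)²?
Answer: -290 + 17^(¼) ≈ -287.97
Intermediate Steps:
F = 16
N(b) = 17^(¼) (N(b) = √(√(16 + 1) + 0) = √(√17 + 0) = √(√17) = 17^(¼))
N(-21) - 290 = 17^(¼) - 290 = -290 + 17^(¼)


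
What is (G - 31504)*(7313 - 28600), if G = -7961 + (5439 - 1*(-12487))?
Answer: 458500693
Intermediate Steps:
G = 9965 (G = -7961 + (5439 + 12487) = -7961 + 17926 = 9965)
(G - 31504)*(7313 - 28600) = (9965 - 31504)*(7313 - 28600) = -21539*(-21287) = 458500693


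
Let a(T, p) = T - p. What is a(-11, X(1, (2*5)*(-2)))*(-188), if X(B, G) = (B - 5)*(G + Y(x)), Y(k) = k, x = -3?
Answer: 19364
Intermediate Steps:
X(B, G) = (-5 + B)*(-3 + G) (X(B, G) = (B - 5)*(G - 3) = (-5 + B)*(-3 + G))
a(-11, X(1, (2*5)*(-2)))*(-188) = (-11 - (15 - 5*2*5*(-2) - 3*1 + 1*((2*5)*(-2))))*(-188) = (-11 - (15 - 50*(-2) - 3 + 1*(10*(-2))))*(-188) = (-11 - (15 - 5*(-20) - 3 + 1*(-20)))*(-188) = (-11 - (15 + 100 - 3 - 20))*(-188) = (-11 - 1*92)*(-188) = (-11 - 92)*(-188) = -103*(-188) = 19364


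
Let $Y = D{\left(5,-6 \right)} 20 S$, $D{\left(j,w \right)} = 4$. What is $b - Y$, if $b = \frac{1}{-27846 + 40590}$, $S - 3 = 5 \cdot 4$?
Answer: $- \frac{23448959}{12744} \approx -1840.0$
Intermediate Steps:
$S = 23$ ($S = 3 + 5 \cdot 4 = 3 + 20 = 23$)
$Y = 1840$ ($Y = 4 \cdot 20 \cdot 23 = 80 \cdot 23 = 1840$)
$b = \frac{1}{12744} \approx 7.8468 \cdot 10^{-5}$
$b - Y = \frac{1}{12744} - 1840 = - \frac{23448959}{12744}$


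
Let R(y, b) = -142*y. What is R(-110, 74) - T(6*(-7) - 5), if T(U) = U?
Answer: 15667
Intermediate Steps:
R(-110, 74) - T(6*(-7) - 5) = -142*(-110) - (6*(-7) - 5) = 15620 - (-42 - 5) = 15620 - 1*(-47) = 15620 + 47 = 15667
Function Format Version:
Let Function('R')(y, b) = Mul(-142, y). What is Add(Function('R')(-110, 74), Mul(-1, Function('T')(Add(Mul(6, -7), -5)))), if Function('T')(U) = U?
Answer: 15667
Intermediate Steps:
Add(Function('R')(-110, 74), Mul(-1, Function('T')(Add(Mul(6, -7), -5)))) = Add(Mul(-142, -110), Mul(-1, Add(Mul(6, -7), -5))) = Add(15620, Mul(-1, Add(-42, -5))) = Add(15620, Mul(-1, -47)) = Add(15620, 47) = 15667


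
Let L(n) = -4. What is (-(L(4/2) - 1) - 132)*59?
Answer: -7493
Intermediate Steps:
(-(L(4/2) - 1) - 132)*59 = (-(-4 - 1) - 132)*59 = (-1*(-5) - 132)*59 = (5 - 132)*59 = -127*59 = -7493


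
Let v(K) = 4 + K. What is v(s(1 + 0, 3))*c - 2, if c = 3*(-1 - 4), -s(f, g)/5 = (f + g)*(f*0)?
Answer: -62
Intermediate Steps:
s(f, g) = 0 (s(f, g) = -5*(f + g)*f*0 = -5*(f + g)*0 = -5*0 = 0)
c = -15 (c = 3*(-5) = -15)
v(s(1 + 0, 3))*c - 2 = (4 + 0)*(-15) - 2 = 4*(-15) - 2 = -60 - 2 = -62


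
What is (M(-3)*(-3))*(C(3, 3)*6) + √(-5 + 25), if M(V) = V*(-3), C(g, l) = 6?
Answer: -972 + 2*√5 ≈ -967.53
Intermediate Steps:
M(V) = -3*V
(M(-3)*(-3))*(C(3, 3)*6) + √(-5 + 25) = (-3*(-3)*(-3))*(6*6) + √(-5 + 25) = (9*(-3))*36 + √20 = -27*36 + 2*√5 = -972 + 2*√5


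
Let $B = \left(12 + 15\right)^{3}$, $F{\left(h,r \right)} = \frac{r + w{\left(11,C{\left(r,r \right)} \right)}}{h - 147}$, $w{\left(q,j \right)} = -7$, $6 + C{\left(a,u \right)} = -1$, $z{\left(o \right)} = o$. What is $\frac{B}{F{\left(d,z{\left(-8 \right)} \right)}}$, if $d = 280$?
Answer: $- \frac{872613}{5} \approx -1.7452 \cdot 10^{5}$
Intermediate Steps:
$C{\left(a,u \right)} = -7$ ($C{\left(a,u \right)} = -6 - 1 = -7$)
$F{\left(h,r \right)} = \frac{-7 + r}{-147 + h}$ ($F{\left(h,r \right)} = \frac{r - 7}{h - 147} = \frac{-7 + r}{-147 + h}$)
$B = 19683$ ($B = 27^{3} = 19683$)
$\frac{B}{F{\left(d,z{\left(-8 \right)} \right)}} = \frac{19683}{\frac{1}{-147 + 280} \left(-7 - 8\right)} = \frac{19683}{\frac{1}{133} \left(-15\right)} = \frac{19683}{- \frac{15}{133}} = 19683 \left(- \frac{133}{15}\right) = - \frac{872613}{5}$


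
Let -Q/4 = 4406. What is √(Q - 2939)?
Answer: I*√20563 ≈ 143.4*I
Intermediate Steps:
Q = -17624 (Q = -4*4406 = -17624)
√(Q - 2939) = √(-17624 - 2939) = √(-20563) = I*√20563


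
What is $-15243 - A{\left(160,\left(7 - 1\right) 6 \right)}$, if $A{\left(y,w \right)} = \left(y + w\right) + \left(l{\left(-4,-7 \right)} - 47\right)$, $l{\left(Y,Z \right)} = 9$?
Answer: $-15401$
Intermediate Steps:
$A{\left(y,w \right)} = -38 + w + y$ ($A{\left(y,w \right)} = \left(y + w\right) + \left(9 - 47\right) = \left(w + y\right) - 38 = -38 + w + y$)
$-15243 - A{\left(160,\left(7 - 1\right) 6 \right)} = -15243 - \left(-38 + \left(7 - 1\right) 6 + 160\right) = -15243 - \left(-38 + 6 \cdot 6 + 160\right) = -15243 - \left(-38 + 36 + 160\right) = -15243 - 158 = -15401$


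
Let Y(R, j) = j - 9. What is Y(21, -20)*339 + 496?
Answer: -9335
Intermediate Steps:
Y(R, j) = -9 + j
Y(21, -20)*339 + 496 = (-9 - 20)*339 + 496 = -29*339 + 496 = -9831 + 496 = -9335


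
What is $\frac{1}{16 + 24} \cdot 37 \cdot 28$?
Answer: $\frac{259}{10} \approx 25.9$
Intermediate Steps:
$\frac{1}{16 + 24} \cdot 37 \cdot 28 = \frac{1}{40} \cdot 37 \cdot 28 = \frac{37}{40} \cdot 28 = \frac{259}{10}$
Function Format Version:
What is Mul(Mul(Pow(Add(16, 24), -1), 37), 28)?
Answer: Rational(259, 10) ≈ 25.900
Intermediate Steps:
Mul(Mul(Pow(Add(16, 24), -1), 37), 28) = Mul(Mul(Pow(40, -1), 37), 28) = Mul(Mul(Rational(1, 40), 37), 28) = Mul(Rational(37, 40), 28) = Rational(259, 10)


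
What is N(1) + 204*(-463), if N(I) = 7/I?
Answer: -94445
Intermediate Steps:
N(1) + 204*(-463) = 7/1 + 204*(-463) = 7*1 - 94452 = 7 - 94452 = -94445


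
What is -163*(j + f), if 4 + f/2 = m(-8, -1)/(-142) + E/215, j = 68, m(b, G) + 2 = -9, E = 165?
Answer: -30699257/3053 ≈ -10055.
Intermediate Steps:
m(b, G) = -11 (m(b, G) = -2 - 9 = -11)
f = -19265/3053 (f = -8 + 2*(-11/(-142) + 165/215) = -8 + 2*(-11*(-1/142) + 165*(1/215)) = -8 + 2*(11/142 + 33/43) = -8 + 2*(5159/6106) = -8 + 5159/3053 = -19265/3053 ≈ -6.3102)
-163*(j + f) = -163*(68 - 19265/3053) = -163*188339/3053 = -30699257/3053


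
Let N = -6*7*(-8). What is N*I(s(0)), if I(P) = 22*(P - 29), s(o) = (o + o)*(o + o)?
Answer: -214368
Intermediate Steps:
N = 336 (N = -42*(-8) = 336)
s(o) = 4*o² (s(o) = (2*o)*(2*o) = 4*o²)
I(P) = -638 + 22*P (I(P) = 22*(-29 + P) = -638 + 22*P)
N*I(s(0)) = 336*(-638 + 22*(4*0²)) = 336*(-638 + 22*(4*0)) = 336*(-638 + 22*0) = 336*(-638 + 0) = 336*(-638) = -214368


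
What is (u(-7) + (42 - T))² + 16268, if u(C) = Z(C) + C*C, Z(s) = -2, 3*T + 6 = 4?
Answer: 218773/9 ≈ 24308.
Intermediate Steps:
T = -⅔ (T = -2 + (⅓)*4 = -2 + 4/3 = -⅔ ≈ -0.66667)
u(C) = -2 + C² (u(C) = -2 + C*C = -2 + C²)
(u(-7) + (42 - T))² + 16268 = ((-2 + (-7)²) + (42 - 1*(-⅔)))² + 16268 = ((-2 + 49) + (42 + ⅔))² + 16268 = (47 + 128/3)² + 16268 = (269/3)² + 16268 = 72361/9 + 16268 = 218773/9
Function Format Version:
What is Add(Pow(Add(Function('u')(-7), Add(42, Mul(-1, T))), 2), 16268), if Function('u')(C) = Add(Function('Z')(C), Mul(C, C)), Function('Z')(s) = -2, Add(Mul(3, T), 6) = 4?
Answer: Rational(218773, 9) ≈ 24308.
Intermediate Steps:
T = Rational(-2, 3) (T = Add(-2, Mul(Rational(1, 3), 4)) = Add(-2, Rational(4, 3)) = Rational(-2, 3) ≈ -0.66667)
Function('u')(C) = Add(-2, Pow(C, 2)) (Function('u')(C) = Add(-2, Mul(C, C)) = Add(-2, Pow(C, 2)))
Add(Pow(Add(Function('u')(-7), Add(42, Mul(-1, T))), 2), 16268) = Add(Pow(Add(Add(-2, Pow(-7, 2)), Add(42, Mul(-1, Rational(-2, 3)))), 2), 16268) = Add(Pow(Add(Add(-2, 49), Add(42, Rational(2, 3))), 2), 16268) = Add(Pow(Add(47, Rational(128, 3)), 2), 16268) = Add(Pow(Rational(269, 3), 2), 16268) = Add(Rational(72361, 9), 16268) = Rational(218773, 9)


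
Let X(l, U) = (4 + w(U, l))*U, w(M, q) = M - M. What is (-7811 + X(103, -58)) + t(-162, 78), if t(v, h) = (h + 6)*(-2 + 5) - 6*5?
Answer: -7821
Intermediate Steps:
w(M, q) = 0
t(v, h) = -12 + 3*h (t(v, h) = (6 + h)*3 - 30 = (18 + 3*h) - 30 = -12 + 3*h)
X(l, U) = 4*U (X(l, U) = (4 + 0)*U = 4*U)
(-7811 + X(103, -58)) + t(-162, 78) = (-7811 + 4*(-58)) + (-12 + 3*78) = (-7811 - 232) + (-12 + 234) = -8043 + 222 = -7821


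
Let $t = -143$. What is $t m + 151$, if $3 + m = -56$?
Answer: $8588$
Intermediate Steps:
$m = -59$ ($m = -3 - 56 = -59$)
$t m + 151 = \left(-143\right) \left(-59\right) + 151 = 8437 + 151 = 8588$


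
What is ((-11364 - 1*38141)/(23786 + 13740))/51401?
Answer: -49505/1928873926 ≈ -2.5665e-5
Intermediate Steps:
((-11364 - 1*38141)/(23786 + 13740))/51401 = ((-11364 - 38141)/37526)*(1/51401) = -49505*1/37526*(1/51401) = -49505/37526*1/51401 = -49505/1928873926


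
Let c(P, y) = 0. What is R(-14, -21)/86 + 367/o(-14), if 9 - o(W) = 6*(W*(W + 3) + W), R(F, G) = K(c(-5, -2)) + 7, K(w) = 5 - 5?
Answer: -25745/71466 ≈ -0.36024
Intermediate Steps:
K(w) = 0
R(F, G) = 7 (R(F, G) = 0 + 7 = 7)
o(W) = 9 - 6*W - 6*W*(3 + W) (o(W) = 9 - 6*(W*(W + 3) + W) = 9 - 6*(W*(3 + W) + W) = 9 - 6*(W + W*(3 + W)) = 9 - (6*W + 6*W*(3 + W)) = 9 + (-6*W - 6*W*(3 + W)) = 9 - 6*W - 6*W*(3 + W))
R(-14, -21)/86 + 367/o(-14) = 7/86 + 367/(9 - 24*(-14) - 6*(-14)²) = 7*(1/86) + 367/(9 + 336 - 6*196) = 7/86 + 367/(9 + 336 - 1176) = 7/86 + 367/(-831) = 7/86 + 367*(-1/831) = 7/86 - 367/831 = -25745/71466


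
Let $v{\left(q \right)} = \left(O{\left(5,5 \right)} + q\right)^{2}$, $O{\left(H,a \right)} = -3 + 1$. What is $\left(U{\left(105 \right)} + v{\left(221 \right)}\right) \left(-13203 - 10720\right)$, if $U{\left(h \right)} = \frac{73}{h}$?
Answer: $- \frac{120475701694}{105} \approx -1.1474 \cdot 10^{9}$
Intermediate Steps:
$O{\left(H,a \right)} = -2$
$v{\left(q \right)} = \left(-2 + q\right)^{2}$
$\left(U{\left(105 \right)} + v{\left(221 \right)}\right) \left(-13203 - 10720\right) = \left(\frac{73}{105} + \left(-2 + 221\right)^{2}\right) \left(-13203 - 10720\right) = \left(73 \cdot \frac{1}{105} + 219^{2}\right) \left(-13203 - 10720\right) = \left(\frac{73}{105} + 47961\right) \left(-23923\right) = \frac{5035978}{105} \left(-23923\right) = - \frac{120475701694}{105}$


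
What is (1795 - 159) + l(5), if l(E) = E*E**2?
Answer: 1761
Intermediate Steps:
l(E) = E**3
(1795 - 159) + l(5) = (1795 - 159) + 5**3 = 1636 + 125 = 1761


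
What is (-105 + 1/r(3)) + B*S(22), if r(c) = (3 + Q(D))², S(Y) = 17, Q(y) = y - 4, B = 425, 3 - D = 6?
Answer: 113921/16 ≈ 7120.1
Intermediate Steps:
D = -3 (D = 3 - 1*6 = 3 - 6 = -3)
Q(y) = -4 + y
r(c) = 16 (r(c) = (3 + (-4 - 3))² = (3 - 7)² = (-4)² = 16)
(-105 + 1/r(3)) + B*S(22) = (-105 + 1/16) + 425*17 = (-105 + 1/16) + 7225 = -1679/16 + 7225 = 113921/16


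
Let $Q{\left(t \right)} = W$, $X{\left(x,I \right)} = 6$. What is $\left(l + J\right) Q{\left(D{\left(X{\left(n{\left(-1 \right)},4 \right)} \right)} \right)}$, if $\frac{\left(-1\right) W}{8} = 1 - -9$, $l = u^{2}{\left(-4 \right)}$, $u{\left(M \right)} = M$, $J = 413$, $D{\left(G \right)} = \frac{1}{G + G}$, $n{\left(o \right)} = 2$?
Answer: $-34320$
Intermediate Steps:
$D{\left(G \right)} = \frac{1}{2 G}$
$l = 16$ ($l = \left(-4\right)^{2} = 16$)
$W = -80$ ($W = - 8 \left(1 - -9\right) = - 8 \left(1 + 9\right) = \left(-8\right) 10 = -80$)
$Q{\left(t \right)} = -80$
$\left(l + J\right) Q{\left(D{\left(X{\left(n{\left(-1 \right)},4 \right)} \right)} \right)} = \left(16 + 413\right) \left(-80\right) = 429 \left(-80\right) = -34320$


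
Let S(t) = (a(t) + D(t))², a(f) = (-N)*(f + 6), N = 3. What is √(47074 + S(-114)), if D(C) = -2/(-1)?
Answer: 5*√6134 ≈ 391.60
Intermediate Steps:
D(C) = 2 (D(C) = -2*(-1) = 2)
a(f) = -18 - 3*f (a(f) = (-1*3)*(f + 6) = -3*(6 + f) = -18 - 3*f)
S(t) = (-16 - 3*t)² (S(t) = ((-18 - 3*t) + 2)² = (-16 - 3*t)²)
√(47074 + S(-114)) = √(47074 + (16 + 3*(-114))²) = √(47074 + (16 - 342)²) = √(47074 + (-326)²) = √(47074 + 106276) = √153350 = 5*√6134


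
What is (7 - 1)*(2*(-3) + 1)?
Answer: -30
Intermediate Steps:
(7 - 1)*(2*(-3) + 1) = 6*(-6 + 1) = 6*(-5) = -30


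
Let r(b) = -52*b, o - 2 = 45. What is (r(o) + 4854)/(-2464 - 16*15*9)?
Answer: -1205/2312 ≈ -0.52119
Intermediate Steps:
o = 47 (o = 2 + 45 = 47)
(r(o) + 4854)/(-2464 - 16*15*9) = (-52*47 + 4854)/(-2464 - 16*15*9) = (-2444 + 4854)/(-2464 - 240*9) = 2410/(-2464 - 2160) = 2410/(-4624) = 2410*(-1/4624) = -1205/2312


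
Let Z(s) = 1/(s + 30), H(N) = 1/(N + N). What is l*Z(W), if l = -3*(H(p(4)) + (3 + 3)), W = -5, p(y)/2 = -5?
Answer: -357/500 ≈ -0.71400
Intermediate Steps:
p(y) = -10 (p(y) = 2*(-5) = -10)
H(N) = 1/(2*N)
l = -357/20 (l = -3*((½)/(-10) + (3 + 3)) = -3*((½)*(-⅒) + 6) = -3*(-1/20 + 6) = -3*119/20 = -357/20 ≈ -17.850)
Z(s) = 1/(30 + s)
l*Z(W) = -357/(20*(30 - 5)) = -357/20/25 = -357/20*1/25 = -357/500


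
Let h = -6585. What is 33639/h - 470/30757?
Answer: -345909891/67511615 ≈ -5.1237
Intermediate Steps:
33639/h - 470/30757 = 33639/(-6585) - 470/30757 = 33639*(-1/6585) - 470*1/30757 = -11213/2195 - 470/30757 = -345909891/67511615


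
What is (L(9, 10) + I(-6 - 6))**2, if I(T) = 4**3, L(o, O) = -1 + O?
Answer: 5329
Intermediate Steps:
I(T) = 64
(L(9, 10) + I(-6 - 6))**2 = ((-1 + 10) + 64)**2 = (9 + 64)**2 = 73**2 = 5329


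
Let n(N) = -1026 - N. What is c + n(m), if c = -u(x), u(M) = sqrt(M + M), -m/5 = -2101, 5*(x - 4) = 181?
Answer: -11531 - sqrt(2010)/5 ≈ -11540.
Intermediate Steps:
x = 201/5 (x = 4 + (1/5)*181 = 4 + 181/5 = 201/5 ≈ 40.200)
m = 10505 (m = -5*(-2101) = 10505)
u(M) = sqrt(2)*sqrt(M) (u(M) = sqrt(2*M) = sqrt(2)*sqrt(M))
c = -sqrt(2010)/5 (c = -sqrt(2)*sqrt(201/5) = -sqrt(2)*sqrt(1005)/5 = -sqrt(2010)/5 ≈ -8.9666)
c + n(m) = -sqrt(2010)/5 + (-1026 - 1*10505) = -sqrt(2010)/5 + (-1026 - 10505) = -sqrt(2010)/5 - 11531 = -11531 - sqrt(2010)/5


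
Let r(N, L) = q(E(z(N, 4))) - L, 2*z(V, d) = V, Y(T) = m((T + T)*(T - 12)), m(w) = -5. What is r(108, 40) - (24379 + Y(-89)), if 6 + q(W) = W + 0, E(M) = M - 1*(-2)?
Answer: -24364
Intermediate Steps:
Y(T) = -5
z(V, d) = V/2
E(M) = 2 + M (E(M) = M + 2 = 2 + M)
q(W) = -6 + W (q(W) = -6 + (W + 0) = -6 + W)
r(N, L) = -4 + N/2 - L (r(N, L) = (-6 + (2 + N/2)) - L = (-4 + N/2) - L = -4 + N/2 - L)
r(108, 40) - (24379 + Y(-89)) = (-4 + (½)*108 - 1*40) - (24379 - 5) = (-4 + 54 - 40) - 1*24374 = 10 - 24374 = -24364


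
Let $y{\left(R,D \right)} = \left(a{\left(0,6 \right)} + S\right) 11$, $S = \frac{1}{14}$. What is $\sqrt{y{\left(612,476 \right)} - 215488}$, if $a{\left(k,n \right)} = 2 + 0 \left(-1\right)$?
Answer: $\frac{i \sqrt{42231182}}{14} \approx 464.18 i$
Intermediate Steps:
$a{\left(k,n \right)} = 2$ ($a{\left(k,n \right)} = 2 + 0 = 2$)
$S = \frac{1}{14} \approx 0.071429$
$y{\left(R,D \right)} = \frac{319}{14}$ ($y{\left(R,D \right)} = \left(2 + \frac{1}{14}\right) 11 = \frac{29}{14} \cdot 11 = \frac{319}{14}$)
$\sqrt{y{\left(612,476 \right)} - 215488} = \sqrt{\frac{319}{14} - 215488} = \sqrt{- \frac{3016513}{14}} = \frac{i \sqrt{42231182}}{14}$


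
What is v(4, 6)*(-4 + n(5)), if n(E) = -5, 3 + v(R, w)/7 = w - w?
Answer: 189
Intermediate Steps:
v(R, w) = -21 (v(R, w) = -21 + 7*(w - w) = -21 + 7*0 = -21 + 0 = -21)
v(4, 6)*(-4 + n(5)) = -21*(-4 - 5) = -21*(-9) = 189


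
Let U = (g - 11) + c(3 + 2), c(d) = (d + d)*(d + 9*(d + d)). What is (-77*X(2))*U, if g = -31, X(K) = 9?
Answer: -629244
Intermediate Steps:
c(d) = 38*d**2 (c(d) = (2*d)*(d + 9*(2*d)) = (2*d)*(d + 18*d) = (2*d)*(19*d) = 38*d**2)
U = 908 (U = (-31 - 11) + 38*(3 + 2)**2 = -42 + 38*5**2 = -42 + 38*25 = -42 + 950 = 908)
(-77*X(2))*U = -77*9*908 = -693*908 = -629244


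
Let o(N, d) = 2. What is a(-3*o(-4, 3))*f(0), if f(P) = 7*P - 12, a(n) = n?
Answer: 72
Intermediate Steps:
f(P) = -12 + 7*P
a(-3*o(-4, 3))*f(0) = (-3*2)*(-12 + 7*0) = -6*(-12 + 0) = -6*(-12) = 72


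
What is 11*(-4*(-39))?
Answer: 1716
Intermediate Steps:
11*(-4*(-39)) = 11*156 = 1716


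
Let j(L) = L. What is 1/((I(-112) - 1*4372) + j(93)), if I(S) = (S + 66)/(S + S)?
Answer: -112/479225 ≈ -0.00023371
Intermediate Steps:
I(S) = (66 + S)/(2*S) (I(S) = (66 + S)/((2*S)) = (66 + S)*(1/(2*S)) = (66 + S)/(2*S))
1/((I(-112) - 1*4372) + j(93)) = 1/(((½)*(66 - 112)/(-112) - 1*4372) + 93) = 1/(((½)*(-1/112)*(-46) - 4372) + 93) = 1/((23/112 - 4372) + 93) = 1/(-489641/112 + 93) = 1/(-479225/112) = -112/479225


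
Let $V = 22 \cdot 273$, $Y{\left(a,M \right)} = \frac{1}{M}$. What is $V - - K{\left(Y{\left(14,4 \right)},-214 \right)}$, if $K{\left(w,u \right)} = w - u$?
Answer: $\frac{24881}{4} \approx 6220.3$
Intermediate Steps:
$V = 6006$
$V - - K{\left(Y{\left(14,4 \right)},-214 \right)} = 6006 - - (\frac{1}{4} - -214) = 6006 - - (\frac{1}{4} + 214) = 6006 - \left(-1\right) \frac{857}{4} = 6006 - - \frac{857}{4} = 6006 + \frac{857}{4} = \frac{24881}{4}$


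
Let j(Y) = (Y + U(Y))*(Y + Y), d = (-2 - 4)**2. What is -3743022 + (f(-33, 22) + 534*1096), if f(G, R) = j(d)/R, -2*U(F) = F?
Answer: -34734690/11 ≈ -3.1577e+6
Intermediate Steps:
d = 36 (d = (-6)**2 = 36)
U(F) = -F/2
j(Y) = Y**2 (j(Y) = (Y - Y/2)*(Y + Y) = (Y/2)*(2*Y) = Y**2)
f(G, R) = 1296/R (f(G, R) = 36**2/R = 1296/R)
-3743022 + (f(-33, 22) + 534*1096) = -3743022 + (1296/22 + 534*1096) = -3743022 + (1296*(1/22) + 585264) = -3743022 + (648/11 + 585264) = -3743022 + 6438552/11 = -34734690/11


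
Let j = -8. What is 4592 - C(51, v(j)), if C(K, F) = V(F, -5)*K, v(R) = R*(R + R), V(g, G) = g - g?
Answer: 4592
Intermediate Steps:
V(g, G) = 0
v(R) = 2*R**2 (v(R) = R*(2*R) = 2*R**2)
C(K, F) = 0 (C(K, F) = 0*K = 0)
4592 - C(51, v(j)) = 4592 - 1*0 = 4592 + 0 = 4592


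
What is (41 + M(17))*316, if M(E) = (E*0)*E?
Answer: 12956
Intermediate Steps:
M(E) = 0 (M(E) = 0*E = 0)
(41 + M(17))*316 = (41 + 0)*316 = 41*316 = 12956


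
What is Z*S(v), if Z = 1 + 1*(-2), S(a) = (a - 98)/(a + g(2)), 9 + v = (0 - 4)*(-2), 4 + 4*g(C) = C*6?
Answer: 99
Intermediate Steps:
g(C) = -1 + 3*C/2 (g(C) = -1 + (C*6)/4 = -1 + (6*C)/4 = -1 + 3*C/2)
v = -1 (v = -9 + (0 - 4)*(-2) = -9 - 4*(-2) = -9 + 8 = -1)
S(a) = (-98 + a)/(2 + a) (S(a) = (a - 98)/(a + (-1 + (3/2)*2)) = (-98 + a)/(a + (-1 + 3)) = (-98 + a)/(a + 2) = (-98 + a)/(2 + a))
Z = -1 (Z = 1 - 2 = -1)
Z*S(v) = -(-98 - 1)/(2 - 1) = -(-99)/1 = -(-99) = -1*(-99) = 99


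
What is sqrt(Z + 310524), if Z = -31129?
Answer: sqrt(279395) ≈ 528.58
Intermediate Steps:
sqrt(Z + 310524) = sqrt(-31129 + 310524) = sqrt(279395)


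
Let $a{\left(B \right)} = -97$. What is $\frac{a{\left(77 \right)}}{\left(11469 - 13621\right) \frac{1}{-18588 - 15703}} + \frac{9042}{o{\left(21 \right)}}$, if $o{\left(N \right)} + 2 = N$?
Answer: $- \frac{43739929}{40888} \approx -1069.8$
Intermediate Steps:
$o{\left(N \right)} = -2 + N$
$\frac{a{\left(77 \right)}}{\left(11469 - 13621\right) \frac{1}{-18588 - 15703}} + \frac{9042}{o{\left(21 \right)}} = - \frac{97}{\left(11469 - 13621\right) \frac{1}{-18588 - 15703}} + \frac{9042}{-2 + 21} = - \frac{97}{\left(-2152\right) \frac{1}{-34291}} + \frac{9042}{19} = - \frac{97}{\left(-2152\right) \left(- \frac{1}{34291}\right)} + 9042 \cdot \frac{1}{19} = - \frac{97}{\frac{2152}{34291}} + \frac{9042}{19} = \left(-97\right) \frac{34291}{2152} + \frac{9042}{19} = - \frac{3326227}{2152} + \frac{9042}{19} = - \frac{43739929}{40888}$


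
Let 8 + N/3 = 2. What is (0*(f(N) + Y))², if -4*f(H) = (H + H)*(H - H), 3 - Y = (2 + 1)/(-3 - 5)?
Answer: 0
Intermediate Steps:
N = -18 (N = -24 + 3*2 = -24 + 6 = -18)
Y = 27/8 (Y = 3 - (2 + 1)/(-3 - 5) = 3 - 3/(-8) = 3 - 3*(-1)/8 = 3 - 1*(-3/8) = 3 + 3/8 = 27/8 ≈ 3.3750)
f(H) = 0 (f(H) = -(H + H)*(H - H)/4 = -2*H*0/4 = -¼*0 = 0)
(0*(f(N) + Y))² = (0*(0 + 27/8))² = (0*(27/8))² = 0² = 0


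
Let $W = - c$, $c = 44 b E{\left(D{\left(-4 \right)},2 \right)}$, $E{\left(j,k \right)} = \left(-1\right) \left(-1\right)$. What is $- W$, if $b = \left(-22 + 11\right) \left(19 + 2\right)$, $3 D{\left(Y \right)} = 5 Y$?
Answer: $-10164$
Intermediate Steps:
$D{\left(Y \right)} = \frac{5 Y}{3}$
$E{\left(j,k \right)} = 1$
$b = -231$ ($b = \left(-11\right) 21 = -231$)
$c = -10164$ ($c = 44 \left(-231\right) 1 = \left(-10164\right) 1 = -10164$)
$W = 10164$ ($W = \left(-1\right) \left(-10164\right) = 10164$)
$- W = \left(-1\right) 10164 = -10164$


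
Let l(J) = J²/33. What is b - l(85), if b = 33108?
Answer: 1085339/33 ≈ 32889.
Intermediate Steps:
l(J) = J²/33
b - l(85) = 33108 - 85²/33 = 33108 - 7225/33 = 1085339/33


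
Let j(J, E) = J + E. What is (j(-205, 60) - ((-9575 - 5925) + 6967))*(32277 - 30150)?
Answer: 17841276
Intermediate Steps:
j(J, E) = E + J
(j(-205, 60) - ((-9575 - 5925) + 6967))*(32277 - 30150) = ((60 - 205) - ((-9575 - 5925) + 6967))*(32277 - 30150) = (-145 - (-15500 + 6967))*2127 = (-145 - 1*(-8533))*2127 = (-145 + 8533)*2127 = 8388*2127 = 17841276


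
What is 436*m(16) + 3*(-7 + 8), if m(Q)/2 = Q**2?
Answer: 223235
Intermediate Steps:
m(Q) = 2*Q**2
436*m(16) + 3*(-7 + 8) = 436*(2*16**2) + 3*(-7 + 8) = 436*(2*256) + 3*1 = 436*512 + 3 = 223232 + 3 = 223235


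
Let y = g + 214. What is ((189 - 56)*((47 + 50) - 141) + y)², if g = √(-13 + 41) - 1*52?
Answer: 32376128 - 22760*√7 ≈ 3.2316e+7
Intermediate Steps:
g = -52 + 2*√7 (g = √28 - 52 = 2*√7 - 52 = -52 + 2*√7 ≈ -46.708)
y = 162 + 2*√7 (y = (-52 + 2*√7) + 214 = 162 + 2*√7 ≈ 167.29)
((189 - 56)*((47 + 50) - 141) + y)² = ((189 - 56)*((47 + 50) - 141) + (162 + 2*√7))² = (133*(97 - 141) + (162 + 2*√7))² = (133*(-44) + (162 + 2*√7))² = (-5852 + (162 + 2*√7))² = (-5690 + 2*√7)²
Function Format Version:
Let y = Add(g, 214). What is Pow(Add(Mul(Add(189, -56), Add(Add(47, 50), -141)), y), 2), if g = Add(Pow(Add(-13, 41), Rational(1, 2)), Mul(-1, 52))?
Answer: Add(32376128, Mul(-22760, Pow(7, Rational(1, 2)))) ≈ 3.2316e+7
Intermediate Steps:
g = Add(-52, Mul(2, Pow(7, Rational(1, 2)))) (g = Add(Pow(28, Rational(1, 2)), -52) = Add(Mul(2, Pow(7, Rational(1, 2))), -52) = Add(-52, Mul(2, Pow(7, Rational(1, 2)))) ≈ -46.708)
y = Add(162, Mul(2, Pow(7, Rational(1, 2)))) (y = Add(Add(-52, Mul(2, Pow(7, Rational(1, 2)))), 214) = Add(162, Mul(2, Pow(7, Rational(1, 2)))) ≈ 167.29)
Pow(Add(Mul(Add(189, -56), Add(Add(47, 50), -141)), y), 2) = Pow(Add(Mul(Add(189, -56), Add(Add(47, 50), -141)), Add(162, Mul(2, Pow(7, Rational(1, 2))))), 2) = Pow(Add(Mul(133, Add(97, -141)), Add(162, Mul(2, Pow(7, Rational(1, 2))))), 2) = Pow(Add(Mul(133, -44), Add(162, Mul(2, Pow(7, Rational(1, 2))))), 2) = Pow(Add(-5852, Add(162, Mul(2, Pow(7, Rational(1, 2))))), 2) = Pow(Add(-5690, Mul(2, Pow(7, Rational(1, 2)))), 2)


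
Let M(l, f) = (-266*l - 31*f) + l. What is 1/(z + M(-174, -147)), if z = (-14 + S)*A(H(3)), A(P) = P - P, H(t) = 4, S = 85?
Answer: 1/50667 ≈ 1.9737e-5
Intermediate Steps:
M(l, f) = -265*l - 31*f
A(P) = 0
z = 0 (z = (-14 + 85)*0 = 71*0 = 0)
1/(z + M(-174, -147)) = 1/(0 + (-265*(-174) - 31*(-147))) = 1/(0 + (46110 + 4557)) = 1/(0 + 50667) = 1/50667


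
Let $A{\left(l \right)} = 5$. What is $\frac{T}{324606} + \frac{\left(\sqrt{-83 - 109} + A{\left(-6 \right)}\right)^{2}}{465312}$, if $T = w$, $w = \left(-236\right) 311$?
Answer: $- \frac{1900347153}{8391281504} + \frac{5 i \sqrt{3}}{29082} \approx -0.22647 + 0.00029779 i$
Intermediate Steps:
$w = -73396$
$T = -73396$
$\frac{T}{324606} + \frac{\left(\sqrt{-83 - 109} + A{\left(-6 \right)}\right)^{2}}{465312} = - \frac{73396}{324606} + \frac{\left(\sqrt{-83 - 109} + 5\right)^{2}}{465312} = \left(-73396\right) \frac{1}{324606} + \left(\sqrt{-192} + 5\right)^{2} \cdot \frac{1}{465312} = - \frac{36698}{162303} + \left(8 i \sqrt{3} + 5\right)^{2} \cdot \frac{1}{465312} = - \frac{36698}{162303} + \left(5 + 8 i \sqrt{3}\right)^{2} \cdot \frac{1}{465312} = - \frac{36698}{162303} + \frac{\left(5 + 8 i \sqrt{3}\right)^{2}}{465312}$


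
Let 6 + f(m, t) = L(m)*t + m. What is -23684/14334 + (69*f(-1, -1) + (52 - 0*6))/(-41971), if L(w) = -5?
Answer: -496404220/300806157 ≈ -1.6502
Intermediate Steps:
f(m, t) = -6 + m - 5*t (f(m, t) = -6 + (-5*t + m) = -6 + (m - 5*t) = -6 + m - 5*t)
-23684/14334 + (69*f(-1, -1) + (52 - 0*6))/(-41971) = -23684/14334 + (69*(-6 - 1 - 5*(-1)) + (52 - 0*6))/(-41971) = -23684*1/14334 + (69*(-6 - 1 + 5) + (52 - 1*0))*(-1/41971) = -11842/7167 + (69*(-2) + (52 + 0))*(-1/41971) = -11842/7167 + (-138 + 52)*(-1/41971) = -11842/7167 - 86*(-1/41971) = -11842/7167 + 86/41971 = -496404220/300806157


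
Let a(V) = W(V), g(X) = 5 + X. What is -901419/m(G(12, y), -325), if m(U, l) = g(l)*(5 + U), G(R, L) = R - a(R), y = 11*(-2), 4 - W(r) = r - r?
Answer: 901419/4160 ≈ 216.69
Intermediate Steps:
W(r) = 4 (W(r) = 4 - (r - r) = 4 - 1*0 = 4 + 0 = 4)
a(V) = 4
y = -22
G(R, L) = -4 + R (G(R, L) = R - 1*4 = R - 4 = -4 + R)
m(U, l) = (5 + U)*(5 + l) (m(U, l) = (5 + l)*(5 + U) = (5 + U)*(5 + l))
-901419/m(G(12, y), -325) = -901419*1/((5 - 325)*(5 + (-4 + 12))) = -901419*(-1/(320*(5 + 8))) = -901419/(13*(-320)) = -901419/(-4160) = -901419*(-1/4160) = 901419/4160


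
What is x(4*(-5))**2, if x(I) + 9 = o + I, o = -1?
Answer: 900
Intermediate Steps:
x(I) = -10 + I (x(I) = -9 + (-1 + I) = -10 + I)
x(4*(-5))**2 = (-10 + 4*(-5))**2 = (-10 - 20)**2 = (-30)**2 = 900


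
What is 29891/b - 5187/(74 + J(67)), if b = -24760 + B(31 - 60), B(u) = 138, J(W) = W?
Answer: -43976315/1157234 ≈ -38.001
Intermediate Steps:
b = -24622 (b = -24760 + 138 = -24622)
29891/b - 5187/(74 + J(67)) = 29891/(-24622) - 5187/(74 + 67) = 29891*(-1/24622) - 5187/141 = -29891/24622 - 5187*1/141 = -29891/24622 - 1729/47 = -43976315/1157234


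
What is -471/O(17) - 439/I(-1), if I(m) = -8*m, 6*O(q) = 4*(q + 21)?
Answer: -11167/152 ≈ -73.467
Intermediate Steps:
O(q) = 14 + 2*q/3 (O(q) = (4*(q + 21))/6 = (4*(21 + q))/6 = (84 + 4*q)/6 = 14 + 2*q/3)
-471/O(17) - 439/I(-1) = -471/(14 + (2/3)*17) - 439/((-8*(-1))) = -471/(14 + 34/3) - 439/8 = -471/76/3 - 439*1/8 = -471*3/76 - 439/8 = -1413/76 - 439/8 = -11167/152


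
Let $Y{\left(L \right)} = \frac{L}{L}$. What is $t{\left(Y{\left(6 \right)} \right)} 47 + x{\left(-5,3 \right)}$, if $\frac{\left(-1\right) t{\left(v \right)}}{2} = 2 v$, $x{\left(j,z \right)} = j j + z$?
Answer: $-160$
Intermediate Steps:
$Y{\left(L \right)} = 1$
$x{\left(j,z \right)} = z + j^{2}$ ($x{\left(j,z \right)} = j^{2} + z = z + j^{2}$)
$t{\left(v \right)} = - 4 v$ ($t{\left(v \right)} = - 2 \cdot 2 v = - 4 v$)
$t{\left(Y{\left(6 \right)} \right)} 47 + x{\left(-5,3 \right)} = \left(-4\right) 1 \cdot 47 + \left(3 + \left(-5\right)^{2}\right) = \left(-4\right) 47 + \left(3 + 25\right) = -188 + 28 = -160$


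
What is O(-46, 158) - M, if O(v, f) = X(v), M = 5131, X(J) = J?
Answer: -5177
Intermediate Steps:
O(v, f) = v
O(-46, 158) - M = -46 - 1*5131 = -46 - 5131 = -5177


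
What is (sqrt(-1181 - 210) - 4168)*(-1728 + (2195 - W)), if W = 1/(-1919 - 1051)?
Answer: -2890489244/1485 + 1386991*I*sqrt(1391)/2970 ≈ -1.9465e+6 + 17417.0*I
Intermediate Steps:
W = -1/2970 (W = 1/(-2970) = -1/2970 ≈ -0.00033670)
(sqrt(-1181 - 210) - 4168)*(-1728 + (2195 - W)) = (sqrt(-1181 - 210) - 4168)*(-1728 + (2195 - 1*(-1/2970))) = (sqrt(-1391) - 4168)*(-1728 + (2195 + 1/2970)) = (I*sqrt(1391) - 4168)*(-1728 + 6519151/2970) = (-4168 + I*sqrt(1391))*(1386991/2970) = -2890489244/1485 + 1386991*I*sqrt(1391)/2970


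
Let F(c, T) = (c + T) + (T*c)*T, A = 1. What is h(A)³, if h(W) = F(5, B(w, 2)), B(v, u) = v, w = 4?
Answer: 704969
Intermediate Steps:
F(c, T) = T + c + c*T² (F(c, T) = (T + c) + c*T² = T + c + c*T²)
h(W) = 89 (h(W) = 4 + 5 + 5*4² = 4 + 5 + 5*16 = 4 + 5 + 80 = 89)
h(A)³ = 89³ = 704969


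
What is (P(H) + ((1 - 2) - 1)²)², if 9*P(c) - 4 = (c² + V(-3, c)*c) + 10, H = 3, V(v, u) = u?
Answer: 4624/81 ≈ 57.086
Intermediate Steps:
P(c) = 14/9 + 2*c²/9 (P(c) = 4/9 + ((c² + c*c) + 10)/9 = 4/9 + ((c² + c²) + 10)/9 = 4/9 + (2*c² + 10)/9 = 4/9 + (10 + 2*c²)/9 = 4/9 + (10/9 + 2*c²/9) = 14/9 + 2*c²/9)
(P(H) + ((1 - 2) - 1)²)² = ((14/9 + (2/9)*3²) + ((1 - 2) - 1)²)² = ((14/9 + (2/9)*9) + (-1 - 1)²)² = ((14/9 + 2) + (-2)²)² = (32/9 + 4)² = (68/9)² = 4624/81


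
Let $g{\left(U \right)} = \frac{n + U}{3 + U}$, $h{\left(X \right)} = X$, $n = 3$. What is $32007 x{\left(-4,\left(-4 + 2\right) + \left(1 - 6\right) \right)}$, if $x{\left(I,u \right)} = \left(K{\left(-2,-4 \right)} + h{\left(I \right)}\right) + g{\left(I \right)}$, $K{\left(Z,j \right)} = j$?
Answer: $-224049$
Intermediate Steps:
$g{\left(U \right)} = 1$ ($g{\left(U \right)} = \frac{3 + U}{3 + U} = 1$)
$x{\left(I,u \right)} = -3 + I$ ($x{\left(I,u \right)} = \left(-4 + I\right) + 1 = -3 + I$)
$32007 x{\left(-4,\left(-4 + 2\right) + \left(1 - 6\right) \right)} = 32007 \left(-3 - 4\right) = 32007 \left(-7\right) = -224049$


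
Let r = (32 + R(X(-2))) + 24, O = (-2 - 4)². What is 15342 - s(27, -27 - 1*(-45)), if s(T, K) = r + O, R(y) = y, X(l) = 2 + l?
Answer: 15250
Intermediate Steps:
O = 36 (O = (-6)² = 36)
r = 56 (r = (32 + (2 - 2)) + 24 = (32 + 0) + 24 = 32 + 24 = 56)
s(T, K) = 92 (s(T, K) = 56 + 36 = 92)
15342 - s(27, -27 - 1*(-45)) = 15342 - 1*92 = 15342 - 92 = 15250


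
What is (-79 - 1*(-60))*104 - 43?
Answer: -2019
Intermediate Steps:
(-79 - 1*(-60))*104 - 43 = (-79 + 60)*104 - 43 = -19*104 - 43 = -1976 - 43 = -2019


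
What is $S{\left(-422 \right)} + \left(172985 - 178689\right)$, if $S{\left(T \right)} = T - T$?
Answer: $-5704$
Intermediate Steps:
$S{\left(T \right)} = 0$
$S{\left(-422 \right)} + \left(172985 - 178689\right) = 0 + \left(172985 - 178689\right) = 0 - 5704 = -5704$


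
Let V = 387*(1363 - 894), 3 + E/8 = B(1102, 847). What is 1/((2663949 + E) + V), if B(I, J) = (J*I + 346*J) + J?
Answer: 1/12663852 ≈ 7.8965e-8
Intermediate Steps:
B(I, J) = 347*J + I*J (B(I, J) = (I*J + 346*J) + J = (346*J + I*J) + J = 347*J + I*J)
E = 9818400 (E = -24 + 8*(847*(347 + 1102)) = -24 + 8*(847*1449) = -24 + 8*1227303 = -24 + 9818424 = 9818400)
V = 181503 (V = 387*469 = 181503)
1/((2663949 + E) + V) = 1/((2663949 + 9818400) + 181503) = 1/(12482349 + 181503) = 1/12663852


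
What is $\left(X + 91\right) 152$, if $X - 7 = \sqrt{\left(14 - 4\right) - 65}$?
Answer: $14896 + 152 i \sqrt{55} \approx 14896.0 + 1127.3 i$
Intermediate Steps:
$X = 7 + i \sqrt{55}$ ($X = 7 + \sqrt{\left(14 - 4\right) - 65} = 7 + \sqrt{10 - 65} = 7 + \sqrt{-55} = 7 + i \sqrt{55} \approx 7.0 + 7.4162 i$)
$\left(X + 91\right) 152 = \left(\left(7 + i \sqrt{55}\right) + 91\right) 152 = \left(98 + i \sqrt{55}\right) 152 = 14896 + 152 i \sqrt{55}$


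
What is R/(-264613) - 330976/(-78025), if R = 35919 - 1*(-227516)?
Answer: 3527686127/1086654175 ≈ 3.2464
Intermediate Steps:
R = 263435 (R = 35919 + 227516 = 263435)
R/(-264613) - 330976/(-78025) = 263435/(-264613) - 330976/(-78025) = 263435*(-1/264613) - 330976*(-1/78025) = -13865/13927 + 330976/78025 = 3527686127/1086654175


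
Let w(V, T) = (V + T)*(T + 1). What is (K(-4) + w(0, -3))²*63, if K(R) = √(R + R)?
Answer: 1764 + 1512*I*√2 ≈ 1764.0 + 2138.3*I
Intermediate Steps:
w(V, T) = (1 + T)*(T + V) (w(V, T) = (T + V)*(1 + T) = (1 + T)*(T + V))
K(R) = √2*√R (K(R) = √(2*R) = √2*√R)
(K(-4) + w(0, -3))²*63 = (√2*√(-4) + (-3 + 0 + (-3)² - 3*0))²*63 = (√2*(2*I) + (-3 + 0 + 9 + 0))²*63 = (2*I*√2 + 6)²*63 = (6 + 2*I*√2)²*63 = 63*(6 + 2*I*√2)²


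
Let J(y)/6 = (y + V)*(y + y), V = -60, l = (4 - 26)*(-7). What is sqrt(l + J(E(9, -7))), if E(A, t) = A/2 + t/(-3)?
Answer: I*sqrt(37851)/3 ≈ 64.851*I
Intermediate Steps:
E(A, t) = A/2 - t/3 (E(A, t) = A*(1/2) + t*(-1/3) = A/2 - t/3)
l = 154 (l = -22*(-7) = 154)
J(y) = 12*y*(-60 + y) (J(y) = 6*((y - 60)*(y + y)) = 6*((-60 + y)*(2*y)) = 6*(2*y*(-60 + y)) = 12*y*(-60 + y))
sqrt(l + J(E(9, -7))) = sqrt(154 + 12*((1/2)*9 - 1/3*(-7))*(-60 + ((1/2)*9 - 1/3*(-7)))) = sqrt(154 + 12*(9/2 + 7/3)*(-60 + (9/2 + 7/3))) = sqrt(154 + 12*(41/6)*(-60 + 41/6)) = sqrt(154 + 12*(41/6)*(-319/6)) = sqrt(154 - 13079/3) = sqrt(-12617/3) = I*sqrt(37851)/3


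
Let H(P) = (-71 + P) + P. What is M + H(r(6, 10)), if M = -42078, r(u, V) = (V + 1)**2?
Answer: -41907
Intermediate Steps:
r(u, V) = (1 + V)**2
H(P) = -71 + 2*P
M + H(r(6, 10)) = -42078 + (-71 + 2*(1 + 10)**2) = -42078 + (-71 + 2*11**2) = -42078 + (-71 + 2*121) = -42078 + (-71 + 242) = -42078 + 171 = -41907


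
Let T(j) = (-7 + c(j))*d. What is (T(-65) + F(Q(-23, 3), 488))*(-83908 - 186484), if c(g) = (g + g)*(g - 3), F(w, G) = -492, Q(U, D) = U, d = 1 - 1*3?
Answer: 4909777936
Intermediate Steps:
d = -2 (d = 1 - 3 = -2)
c(g) = 2*g*(-3 + g) (c(g) = (2*g)*(-3 + g) = 2*g*(-3 + g))
T(j) = 14 - 4*j*(-3 + j) (T(j) = (-7 + 2*j*(-3 + j))*(-2) = 14 - 4*j*(-3 + j))
(T(-65) + F(Q(-23, 3), 488))*(-83908 - 186484) = ((14 - 4*(-65)*(-3 - 65)) - 492)*(-83908 - 186484) = ((14 - 4*(-65)*(-68)) - 492)*(-270392) = ((14 - 17680) - 492)*(-270392) = (-17666 - 492)*(-270392) = -18158*(-270392) = 4909777936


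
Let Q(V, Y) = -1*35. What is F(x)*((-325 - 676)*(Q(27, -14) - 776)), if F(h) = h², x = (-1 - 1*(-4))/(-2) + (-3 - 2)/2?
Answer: 12988976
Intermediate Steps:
Q(V, Y) = -35
x = -4 (x = (-1 + 4)*(-½) - 5*½ = 3*(-½) - 5/2 = -3/2 - 5/2 = -4)
F(x)*((-325 - 676)*(Q(27, -14) - 776)) = (-4)²*((-325 - 676)*(-35 - 776)) = 16*(-1001*(-811)) = 16*811811 = 12988976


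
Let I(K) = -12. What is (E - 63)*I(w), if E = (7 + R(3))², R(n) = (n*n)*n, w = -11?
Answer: -13116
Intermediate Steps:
R(n) = n³ (R(n) = n²*n = n³)
E = 1156 (E = (7 + 3³)² = (7 + 27)² = 34² = 1156)
(E - 63)*I(w) = (1156 - 63)*(-12) = 1093*(-12) = -13116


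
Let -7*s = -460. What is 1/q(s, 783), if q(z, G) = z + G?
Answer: 7/5941 ≈ 0.0011783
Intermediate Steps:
s = 460/7 (s = -⅐*(-460) = 460/7 ≈ 65.714)
q(z, G) = G + z
1/q(s, 783) = 1/(783 + 460/7) = 1/(5941/7) = 7/5941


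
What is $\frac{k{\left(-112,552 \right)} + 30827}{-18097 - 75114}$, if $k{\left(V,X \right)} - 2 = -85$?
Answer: $- \frac{30744}{93211} \approx -0.32983$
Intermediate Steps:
$k{\left(V,X \right)} = -83$ ($k{\left(V,X \right)} = 2 - 85 = -83$)
$\frac{k{\left(-112,552 \right)} + 30827}{-18097 - 75114} = \frac{-83 + 30827}{-18097 - 75114} = \frac{30744}{-18097 - 75114} = \frac{30744}{-93211} = 30744 \left(- \frac{1}{93211}\right) = - \frac{30744}{93211}$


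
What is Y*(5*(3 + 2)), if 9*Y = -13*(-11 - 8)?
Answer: 6175/9 ≈ 686.11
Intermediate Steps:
Y = 247/9 (Y = (-13*(-11 - 8))/9 = (-13*(-19))/9 = (⅑)*247 = 247/9 ≈ 27.444)
Y*(5*(3 + 2)) = 247*(5*(3 + 2))/9 = 247*(5*5)/9 = (247/9)*25 = 6175/9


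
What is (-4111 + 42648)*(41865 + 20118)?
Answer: 2388638871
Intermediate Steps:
(-4111 + 42648)*(41865 + 20118) = 38537*61983 = 2388638871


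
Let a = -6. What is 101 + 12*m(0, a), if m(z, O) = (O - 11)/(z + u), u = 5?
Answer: 301/5 ≈ 60.200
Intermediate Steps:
m(z, O) = (-11 + O)/(5 + z) (m(z, O) = (O - 11)/(z + 5) = (-11 + O)/(5 + z))
101 + 12*m(0, a) = 101 + 12*((-11 - 6)/(5 + 0)) = 101 + 12*(-17/5) = 101 - 204/5 = 301/5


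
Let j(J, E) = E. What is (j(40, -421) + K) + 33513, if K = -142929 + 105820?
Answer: -4017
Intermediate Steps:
K = -37109
(j(40, -421) + K) + 33513 = (-421 - 37109) + 33513 = -37530 + 33513 = -4017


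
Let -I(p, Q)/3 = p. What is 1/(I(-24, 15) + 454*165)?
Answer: 1/74982 ≈ 1.3337e-5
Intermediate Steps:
I(p, Q) = -3*p
1/(I(-24, 15) + 454*165) = 1/(-3*(-24) + 454*165) = 1/(72 + 74910) = 1/74982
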